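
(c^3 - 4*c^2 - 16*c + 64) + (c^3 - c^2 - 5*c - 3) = 2*c^3 - 5*c^2 - 21*c + 61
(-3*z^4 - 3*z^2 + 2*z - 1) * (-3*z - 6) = 9*z^5 + 18*z^4 + 9*z^3 + 12*z^2 - 9*z + 6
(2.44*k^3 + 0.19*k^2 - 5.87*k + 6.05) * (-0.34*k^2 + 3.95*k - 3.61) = -0.8296*k^5 + 9.5734*k^4 - 6.0621*k^3 - 25.9294*k^2 + 45.0882*k - 21.8405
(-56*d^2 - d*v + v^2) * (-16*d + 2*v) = 896*d^3 - 96*d^2*v - 18*d*v^2 + 2*v^3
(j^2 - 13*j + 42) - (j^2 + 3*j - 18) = 60 - 16*j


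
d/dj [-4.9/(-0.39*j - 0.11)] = -1.911/(0.39*j + 0.11)^2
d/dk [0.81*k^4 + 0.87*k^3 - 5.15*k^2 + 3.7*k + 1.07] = 3.24*k^3 + 2.61*k^2 - 10.3*k + 3.7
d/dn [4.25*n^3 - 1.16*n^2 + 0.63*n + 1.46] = 12.75*n^2 - 2.32*n + 0.63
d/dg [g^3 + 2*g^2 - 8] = g*(3*g + 4)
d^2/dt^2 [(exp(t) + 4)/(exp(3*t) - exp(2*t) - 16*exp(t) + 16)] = (4*exp(3*t) - 15*exp(2*t) + 9*exp(t) + 20)*exp(t)/(exp(6*t) - 15*exp(5*t) + 87*exp(4*t) - 245*exp(3*t) + 348*exp(2*t) - 240*exp(t) + 64)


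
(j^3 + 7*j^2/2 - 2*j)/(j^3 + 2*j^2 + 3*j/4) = 2*(2*j^2 + 7*j - 4)/(4*j^2 + 8*j + 3)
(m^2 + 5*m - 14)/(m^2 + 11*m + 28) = (m - 2)/(m + 4)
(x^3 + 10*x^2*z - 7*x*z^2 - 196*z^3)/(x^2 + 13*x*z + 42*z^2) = (x^2 + 3*x*z - 28*z^2)/(x + 6*z)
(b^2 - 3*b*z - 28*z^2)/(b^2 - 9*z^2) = (b^2 - 3*b*z - 28*z^2)/(b^2 - 9*z^2)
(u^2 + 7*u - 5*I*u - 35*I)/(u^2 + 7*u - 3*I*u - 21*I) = (u - 5*I)/(u - 3*I)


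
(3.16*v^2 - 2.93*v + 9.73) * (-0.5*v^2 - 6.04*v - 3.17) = -1.58*v^4 - 17.6214*v^3 + 2.815*v^2 - 49.4811*v - 30.8441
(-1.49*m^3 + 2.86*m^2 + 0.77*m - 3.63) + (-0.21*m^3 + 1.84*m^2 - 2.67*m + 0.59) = -1.7*m^3 + 4.7*m^2 - 1.9*m - 3.04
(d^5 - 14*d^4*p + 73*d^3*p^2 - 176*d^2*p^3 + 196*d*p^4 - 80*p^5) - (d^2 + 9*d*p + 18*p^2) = d^5 - 14*d^4*p + 73*d^3*p^2 - 176*d^2*p^3 - d^2 + 196*d*p^4 - 9*d*p - 80*p^5 - 18*p^2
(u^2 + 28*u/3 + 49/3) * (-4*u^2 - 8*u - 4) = -4*u^4 - 136*u^3/3 - 144*u^2 - 168*u - 196/3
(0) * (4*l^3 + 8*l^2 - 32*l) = 0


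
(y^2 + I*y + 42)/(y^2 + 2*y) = (y^2 + I*y + 42)/(y*(y + 2))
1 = 1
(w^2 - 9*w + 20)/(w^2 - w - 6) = (-w^2 + 9*w - 20)/(-w^2 + w + 6)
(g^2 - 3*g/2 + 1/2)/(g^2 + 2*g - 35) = (2*g^2 - 3*g + 1)/(2*(g^2 + 2*g - 35))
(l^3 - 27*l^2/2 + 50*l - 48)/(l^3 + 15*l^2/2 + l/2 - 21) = (l^2 - 12*l + 32)/(l^2 + 9*l + 14)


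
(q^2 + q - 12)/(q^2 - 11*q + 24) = (q + 4)/(q - 8)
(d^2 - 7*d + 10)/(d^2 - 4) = (d - 5)/(d + 2)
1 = 1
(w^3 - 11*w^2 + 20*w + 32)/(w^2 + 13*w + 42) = (w^3 - 11*w^2 + 20*w + 32)/(w^2 + 13*w + 42)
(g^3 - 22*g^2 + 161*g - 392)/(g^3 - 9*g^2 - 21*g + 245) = (g - 8)/(g + 5)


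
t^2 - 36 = (t - 6)*(t + 6)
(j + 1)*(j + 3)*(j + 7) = j^3 + 11*j^2 + 31*j + 21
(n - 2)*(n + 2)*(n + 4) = n^3 + 4*n^2 - 4*n - 16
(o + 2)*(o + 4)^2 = o^3 + 10*o^2 + 32*o + 32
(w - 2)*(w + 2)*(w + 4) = w^3 + 4*w^2 - 4*w - 16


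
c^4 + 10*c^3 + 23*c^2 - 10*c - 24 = (c - 1)*(c + 1)*(c + 4)*(c + 6)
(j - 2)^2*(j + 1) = j^3 - 3*j^2 + 4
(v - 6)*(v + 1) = v^2 - 5*v - 6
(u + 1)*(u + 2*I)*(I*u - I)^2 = -u^4 + u^3 - 2*I*u^3 + u^2 + 2*I*u^2 - u + 2*I*u - 2*I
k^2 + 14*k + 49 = (k + 7)^2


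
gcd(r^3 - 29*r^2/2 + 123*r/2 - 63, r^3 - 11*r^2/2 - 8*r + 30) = r - 6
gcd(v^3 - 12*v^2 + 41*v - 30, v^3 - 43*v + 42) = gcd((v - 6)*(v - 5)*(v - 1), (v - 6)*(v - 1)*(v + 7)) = v^2 - 7*v + 6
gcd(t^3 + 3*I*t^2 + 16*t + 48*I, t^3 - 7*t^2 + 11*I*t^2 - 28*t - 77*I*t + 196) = t + 4*I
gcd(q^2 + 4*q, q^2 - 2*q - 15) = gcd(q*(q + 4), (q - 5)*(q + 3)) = 1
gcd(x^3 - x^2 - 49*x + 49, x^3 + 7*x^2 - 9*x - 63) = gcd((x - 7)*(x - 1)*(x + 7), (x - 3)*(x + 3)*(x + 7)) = x + 7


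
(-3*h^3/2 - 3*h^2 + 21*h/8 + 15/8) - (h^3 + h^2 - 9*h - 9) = -5*h^3/2 - 4*h^2 + 93*h/8 + 87/8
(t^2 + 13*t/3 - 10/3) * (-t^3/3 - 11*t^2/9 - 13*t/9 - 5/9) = -t^5/3 - 8*t^4/3 - 152*t^3/27 - 74*t^2/27 + 65*t/27 + 50/27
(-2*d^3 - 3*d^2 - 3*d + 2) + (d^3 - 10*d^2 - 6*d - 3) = -d^3 - 13*d^2 - 9*d - 1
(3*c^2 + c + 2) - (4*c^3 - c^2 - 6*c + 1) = -4*c^3 + 4*c^2 + 7*c + 1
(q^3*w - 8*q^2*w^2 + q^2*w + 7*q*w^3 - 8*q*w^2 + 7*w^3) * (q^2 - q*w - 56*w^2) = q^5*w - 9*q^4*w^2 + q^4*w - 41*q^3*w^3 - 9*q^3*w^2 + 441*q^2*w^4 - 41*q^2*w^3 - 392*q*w^5 + 441*q*w^4 - 392*w^5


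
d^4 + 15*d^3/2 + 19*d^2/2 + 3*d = d*(d + 1/2)*(d + 1)*(d + 6)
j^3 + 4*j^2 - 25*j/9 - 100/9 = (j - 5/3)*(j + 5/3)*(j + 4)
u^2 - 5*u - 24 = (u - 8)*(u + 3)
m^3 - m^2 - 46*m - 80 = (m - 8)*(m + 2)*(m + 5)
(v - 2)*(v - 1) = v^2 - 3*v + 2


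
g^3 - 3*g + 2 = (g - 1)^2*(g + 2)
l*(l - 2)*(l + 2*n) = l^3 + 2*l^2*n - 2*l^2 - 4*l*n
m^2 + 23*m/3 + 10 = (m + 5/3)*(m + 6)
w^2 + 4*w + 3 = (w + 1)*(w + 3)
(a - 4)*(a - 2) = a^2 - 6*a + 8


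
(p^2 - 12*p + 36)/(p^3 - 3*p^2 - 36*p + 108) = (p - 6)/(p^2 + 3*p - 18)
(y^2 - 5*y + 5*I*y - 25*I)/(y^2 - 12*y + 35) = (y + 5*I)/(y - 7)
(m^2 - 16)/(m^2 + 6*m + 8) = (m - 4)/(m + 2)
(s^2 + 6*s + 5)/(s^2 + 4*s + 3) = (s + 5)/(s + 3)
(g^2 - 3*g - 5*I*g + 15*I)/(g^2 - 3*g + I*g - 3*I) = (g - 5*I)/(g + I)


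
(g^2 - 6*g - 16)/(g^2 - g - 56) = (g + 2)/(g + 7)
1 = 1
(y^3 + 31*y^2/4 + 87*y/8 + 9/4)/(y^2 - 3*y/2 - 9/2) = (4*y^2 + 25*y + 6)/(4*(y - 3))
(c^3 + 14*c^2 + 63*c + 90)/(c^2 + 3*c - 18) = (c^2 + 8*c + 15)/(c - 3)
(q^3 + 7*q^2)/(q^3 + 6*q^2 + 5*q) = q*(q + 7)/(q^2 + 6*q + 5)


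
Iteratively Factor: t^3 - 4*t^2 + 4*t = (t - 2)*(t^2 - 2*t) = t*(t - 2)*(t - 2)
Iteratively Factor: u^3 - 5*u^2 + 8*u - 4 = (u - 2)*(u^2 - 3*u + 2) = (u - 2)^2*(u - 1)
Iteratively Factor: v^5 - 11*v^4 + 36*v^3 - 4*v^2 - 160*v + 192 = (v - 3)*(v^4 - 8*v^3 + 12*v^2 + 32*v - 64) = (v - 4)*(v - 3)*(v^3 - 4*v^2 - 4*v + 16) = (v - 4)*(v - 3)*(v - 2)*(v^2 - 2*v - 8) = (v - 4)*(v - 3)*(v - 2)*(v + 2)*(v - 4)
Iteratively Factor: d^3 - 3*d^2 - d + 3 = (d + 1)*(d^2 - 4*d + 3) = (d - 3)*(d + 1)*(d - 1)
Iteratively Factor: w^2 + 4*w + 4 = (w + 2)*(w + 2)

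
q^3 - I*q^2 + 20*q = q*(q - 5*I)*(q + 4*I)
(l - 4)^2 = l^2 - 8*l + 16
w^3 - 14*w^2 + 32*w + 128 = (w - 8)^2*(w + 2)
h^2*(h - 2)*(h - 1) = h^4 - 3*h^3 + 2*h^2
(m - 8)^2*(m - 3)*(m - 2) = m^4 - 21*m^3 + 150*m^2 - 416*m + 384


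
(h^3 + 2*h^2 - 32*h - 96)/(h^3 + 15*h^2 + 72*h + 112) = (h - 6)/(h + 7)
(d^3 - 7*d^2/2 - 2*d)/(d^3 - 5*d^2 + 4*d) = (d + 1/2)/(d - 1)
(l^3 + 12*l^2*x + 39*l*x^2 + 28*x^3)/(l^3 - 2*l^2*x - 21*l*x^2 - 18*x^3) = (-l^2 - 11*l*x - 28*x^2)/(-l^2 + 3*l*x + 18*x^2)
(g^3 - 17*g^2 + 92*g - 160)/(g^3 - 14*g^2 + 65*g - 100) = (g - 8)/(g - 5)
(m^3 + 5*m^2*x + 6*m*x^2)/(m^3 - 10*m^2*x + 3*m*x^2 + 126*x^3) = m*(m + 2*x)/(m^2 - 13*m*x + 42*x^2)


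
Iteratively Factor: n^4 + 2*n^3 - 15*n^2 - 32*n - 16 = (n - 4)*(n^3 + 6*n^2 + 9*n + 4) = (n - 4)*(n + 4)*(n^2 + 2*n + 1) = (n - 4)*(n + 1)*(n + 4)*(n + 1)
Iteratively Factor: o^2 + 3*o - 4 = (o + 4)*(o - 1)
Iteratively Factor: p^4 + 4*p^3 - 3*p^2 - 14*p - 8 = (p + 1)*(p^3 + 3*p^2 - 6*p - 8) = (p - 2)*(p + 1)*(p^2 + 5*p + 4) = (p - 2)*(p + 1)*(p + 4)*(p + 1)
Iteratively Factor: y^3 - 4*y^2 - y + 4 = (y - 4)*(y^2 - 1) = (y - 4)*(y - 1)*(y + 1)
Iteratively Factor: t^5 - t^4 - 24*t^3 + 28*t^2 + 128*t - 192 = (t - 2)*(t^4 + t^3 - 22*t^2 - 16*t + 96) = (t - 4)*(t - 2)*(t^3 + 5*t^2 - 2*t - 24) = (t - 4)*(t - 2)*(t + 3)*(t^2 + 2*t - 8) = (t - 4)*(t - 2)*(t + 3)*(t + 4)*(t - 2)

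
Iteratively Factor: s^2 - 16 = (s - 4)*(s + 4)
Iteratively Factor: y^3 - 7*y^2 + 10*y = (y - 2)*(y^2 - 5*y) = (y - 5)*(y - 2)*(y)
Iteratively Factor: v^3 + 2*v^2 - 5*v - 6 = (v + 3)*(v^2 - v - 2) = (v + 1)*(v + 3)*(v - 2)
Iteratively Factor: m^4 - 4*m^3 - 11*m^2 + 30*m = (m - 5)*(m^3 + m^2 - 6*m) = (m - 5)*(m - 2)*(m^2 + 3*m) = (m - 5)*(m - 2)*(m + 3)*(m)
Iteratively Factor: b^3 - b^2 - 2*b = (b + 1)*(b^2 - 2*b) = (b - 2)*(b + 1)*(b)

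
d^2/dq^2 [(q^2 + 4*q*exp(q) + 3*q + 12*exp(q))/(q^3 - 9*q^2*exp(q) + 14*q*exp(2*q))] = (q^2*(q^2 - 9*q*exp(q) + 14*exp(2*q))^2*(4*q*exp(q) + 20*exp(q) + 2) + q*((q^2 + 4*q*exp(q) + 3*q + 12*exp(q))*(9*q^2*exp(q) - 56*q*exp(2*q) + 36*q*exp(q) - 6*q - 56*exp(2*q) + 18*exp(q)) - 2*(4*q*exp(q) + 2*q + 16*exp(q) + 3)*(-9*q^2*exp(q) + 3*q^2 + 28*q*exp(2*q) - 18*q*exp(q) + 14*exp(2*q)))*(q^2 - 9*q*exp(q) + 14*exp(2*q)) + (2*q^2 + 8*q*exp(q) + 6*q + 24*exp(q))*(-9*q^2*exp(q) + 3*q^2 + 28*q*exp(2*q) - 18*q*exp(q) + 14*exp(2*q))^2)/(q^3*(q^2 - 9*q*exp(q) + 14*exp(2*q))^3)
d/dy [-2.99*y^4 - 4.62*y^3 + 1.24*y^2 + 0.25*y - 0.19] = -11.96*y^3 - 13.86*y^2 + 2.48*y + 0.25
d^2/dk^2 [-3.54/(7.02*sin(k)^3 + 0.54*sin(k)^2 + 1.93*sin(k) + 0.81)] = ((-25.4703*sin(k) + 55.9143*sin(3*k) + 3.8232*cos(2*k))*(7.02*sin(k)^3 + 0.54*sin(k)^2 + 1.93*sin(k) + 0.81) - 3140.147088*(0.0512820512820513*sin(k) - 1.0*cos(k)^2 + 1.09164292497626)^2*cos(k)^2)/(7.02*sin(k)^3 + 0.54*sin(k)^2 + 1.93*sin(k) + 0.81)^3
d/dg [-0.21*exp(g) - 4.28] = -0.21*exp(g)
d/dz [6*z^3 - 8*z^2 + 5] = 2*z*(9*z - 8)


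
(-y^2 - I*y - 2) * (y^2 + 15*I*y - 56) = -y^4 - 16*I*y^3 + 69*y^2 + 26*I*y + 112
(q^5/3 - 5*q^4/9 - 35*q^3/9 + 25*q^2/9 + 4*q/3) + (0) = q^5/3 - 5*q^4/9 - 35*q^3/9 + 25*q^2/9 + 4*q/3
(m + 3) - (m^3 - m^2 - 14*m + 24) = -m^3 + m^2 + 15*m - 21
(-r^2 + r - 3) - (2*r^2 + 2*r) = -3*r^2 - r - 3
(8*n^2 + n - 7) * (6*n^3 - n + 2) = 48*n^5 + 6*n^4 - 50*n^3 + 15*n^2 + 9*n - 14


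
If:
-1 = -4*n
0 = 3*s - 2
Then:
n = 1/4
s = 2/3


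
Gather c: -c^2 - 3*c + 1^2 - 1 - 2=-c^2 - 3*c - 2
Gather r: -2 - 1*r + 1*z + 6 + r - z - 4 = 0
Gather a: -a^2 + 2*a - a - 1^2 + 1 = -a^2 + a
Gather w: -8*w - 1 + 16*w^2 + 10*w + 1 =16*w^2 + 2*w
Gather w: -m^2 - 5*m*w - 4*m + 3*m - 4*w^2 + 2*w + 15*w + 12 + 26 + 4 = -m^2 - m - 4*w^2 + w*(17 - 5*m) + 42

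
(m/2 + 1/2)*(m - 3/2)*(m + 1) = m^3/2 + m^2/4 - m - 3/4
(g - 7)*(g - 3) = g^2 - 10*g + 21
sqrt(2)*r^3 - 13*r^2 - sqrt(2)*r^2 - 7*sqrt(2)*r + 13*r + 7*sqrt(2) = (r - 1)*(r - 7*sqrt(2))*(sqrt(2)*r + 1)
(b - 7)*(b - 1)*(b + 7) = b^3 - b^2 - 49*b + 49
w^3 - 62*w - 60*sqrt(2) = (w - 6*sqrt(2))*(w + sqrt(2))*(w + 5*sqrt(2))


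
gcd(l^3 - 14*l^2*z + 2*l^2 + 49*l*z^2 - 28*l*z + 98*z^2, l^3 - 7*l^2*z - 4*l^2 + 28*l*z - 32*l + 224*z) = -l + 7*z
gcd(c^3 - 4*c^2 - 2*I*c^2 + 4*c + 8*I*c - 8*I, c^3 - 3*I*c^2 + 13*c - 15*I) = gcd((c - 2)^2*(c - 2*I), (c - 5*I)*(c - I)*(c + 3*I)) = 1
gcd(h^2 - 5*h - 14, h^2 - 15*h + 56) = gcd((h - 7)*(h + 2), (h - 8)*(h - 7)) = h - 7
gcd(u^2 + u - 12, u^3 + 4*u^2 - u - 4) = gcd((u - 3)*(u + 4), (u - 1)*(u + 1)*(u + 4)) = u + 4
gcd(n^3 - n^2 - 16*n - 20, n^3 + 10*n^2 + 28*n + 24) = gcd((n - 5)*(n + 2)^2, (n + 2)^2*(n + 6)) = n^2 + 4*n + 4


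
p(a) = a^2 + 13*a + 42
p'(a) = 2*a + 13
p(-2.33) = 17.14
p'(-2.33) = 8.34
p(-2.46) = 16.07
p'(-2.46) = 8.08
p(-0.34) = 37.70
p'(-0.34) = 12.32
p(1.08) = 57.21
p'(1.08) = 15.16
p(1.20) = 59.04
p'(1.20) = 15.40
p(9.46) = 254.47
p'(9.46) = 31.92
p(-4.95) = 2.15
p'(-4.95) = 3.10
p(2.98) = 89.62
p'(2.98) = 18.96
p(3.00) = 90.00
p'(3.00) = 19.00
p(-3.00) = 12.00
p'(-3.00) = 7.00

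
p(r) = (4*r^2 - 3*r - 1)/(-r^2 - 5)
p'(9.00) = -0.08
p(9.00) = -3.44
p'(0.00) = 0.60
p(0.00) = 0.20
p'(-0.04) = 0.67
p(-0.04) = 0.17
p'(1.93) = -1.01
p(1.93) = -0.93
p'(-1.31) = 1.44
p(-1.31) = -1.46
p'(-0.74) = 1.44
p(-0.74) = -0.61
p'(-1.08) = 1.50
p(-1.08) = -1.12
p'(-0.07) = 0.72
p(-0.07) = 0.15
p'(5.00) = -0.30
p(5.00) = -2.80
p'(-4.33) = 0.25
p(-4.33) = -3.66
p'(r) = 2*r*(4*r^2 - 3*r - 1)/(-r^2 - 5)^2 + (8*r - 3)/(-r^2 - 5) = 3*(-r^2 - 14*r + 5)/(r^4 + 10*r^2 + 25)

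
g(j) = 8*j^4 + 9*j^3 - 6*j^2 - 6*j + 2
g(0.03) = 1.81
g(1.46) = 44.81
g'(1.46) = 133.62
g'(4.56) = 3534.91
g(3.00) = 821.00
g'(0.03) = -6.33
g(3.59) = 1648.37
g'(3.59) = 1779.48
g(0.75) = 0.45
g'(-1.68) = -61.37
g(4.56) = 4162.24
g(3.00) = 821.00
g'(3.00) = 1065.00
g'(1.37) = 110.52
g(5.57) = 9038.06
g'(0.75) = 13.69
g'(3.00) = 1065.00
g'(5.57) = 6294.71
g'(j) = 32*j^3 + 27*j^2 - 12*j - 6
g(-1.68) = 16.20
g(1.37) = 33.84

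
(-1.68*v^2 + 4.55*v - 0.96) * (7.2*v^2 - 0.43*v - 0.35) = -12.096*v^4 + 33.4824*v^3 - 8.2805*v^2 - 1.1797*v + 0.336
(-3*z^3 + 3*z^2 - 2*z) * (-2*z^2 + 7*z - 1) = 6*z^5 - 27*z^4 + 28*z^3 - 17*z^2 + 2*z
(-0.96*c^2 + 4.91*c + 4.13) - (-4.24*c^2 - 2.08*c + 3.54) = 3.28*c^2 + 6.99*c + 0.59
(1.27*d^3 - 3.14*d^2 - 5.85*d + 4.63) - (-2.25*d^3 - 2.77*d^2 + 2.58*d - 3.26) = 3.52*d^3 - 0.37*d^2 - 8.43*d + 7.89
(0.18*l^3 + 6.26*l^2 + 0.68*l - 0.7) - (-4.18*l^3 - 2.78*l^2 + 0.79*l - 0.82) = 4.36*l^3 + 9.04*l^2 - 0.11*l + 0.12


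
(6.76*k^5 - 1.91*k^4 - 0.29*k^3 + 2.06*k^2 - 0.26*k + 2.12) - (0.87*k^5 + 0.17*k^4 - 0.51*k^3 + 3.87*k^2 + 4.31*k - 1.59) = 5.89*k^5 - 2.08*k^4 + 0.22*k^3 - 1.81*k^2 - 4.57*k + 3.71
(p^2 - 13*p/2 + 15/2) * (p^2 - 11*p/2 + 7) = p^4 - 12*p^3 + 201*p^2/4 - 347*p/4 + 105/2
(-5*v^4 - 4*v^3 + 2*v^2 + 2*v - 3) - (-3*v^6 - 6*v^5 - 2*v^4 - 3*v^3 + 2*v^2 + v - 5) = 3*v^6 + 6*v^5 - 3*v^4 - v^3 + v + 2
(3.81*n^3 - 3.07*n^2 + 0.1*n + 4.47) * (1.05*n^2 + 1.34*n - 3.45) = 4.0005*n^5 + 1.8819*n^4 - 17.1533*n^3 + 15.419*n^2 + 5.6448*n - 15.4215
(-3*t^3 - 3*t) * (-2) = 6*t^3 + 6*t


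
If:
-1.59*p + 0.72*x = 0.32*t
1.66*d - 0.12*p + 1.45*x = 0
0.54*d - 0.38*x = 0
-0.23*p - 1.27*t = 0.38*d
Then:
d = 0.00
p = 0.00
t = 0.00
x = 0.00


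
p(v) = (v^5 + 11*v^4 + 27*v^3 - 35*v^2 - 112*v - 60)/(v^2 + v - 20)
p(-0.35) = 1.29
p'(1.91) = -28.32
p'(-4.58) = 1.54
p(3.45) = -493.35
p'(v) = (-2*v - 1)*(v^5 + 11*v^4 + 27*v^3 - 35*v^2 - 112*v - 60)/(v^2 + v - 20)^2 + (5*v^4 + 44*v^3 + 81*v^2 - 70*v - 112)/(v^2 + v - 20) = (3*v^4 - 4*v^3 - 75*v^2 + 24*v + 92)/(v^2 - 8*v + 16)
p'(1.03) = 4.10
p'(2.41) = -95.15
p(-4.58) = 13.96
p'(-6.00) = 20.00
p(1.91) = 2.88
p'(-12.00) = 227.05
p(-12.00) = -635.25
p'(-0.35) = 3.94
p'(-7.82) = 60.48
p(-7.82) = -70.33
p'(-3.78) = -4.00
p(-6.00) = 0.00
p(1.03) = 9.46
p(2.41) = -25.22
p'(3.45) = -1511.19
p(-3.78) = 12.75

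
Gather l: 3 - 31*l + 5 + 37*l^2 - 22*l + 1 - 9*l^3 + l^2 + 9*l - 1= -9*l^3 + 38*l^2 - 44*l + 8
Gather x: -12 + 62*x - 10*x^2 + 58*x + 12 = -10*x^2 + 120*x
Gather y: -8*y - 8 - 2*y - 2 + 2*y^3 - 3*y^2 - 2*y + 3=2*y^3 - 3*y^2 - 12*y - 7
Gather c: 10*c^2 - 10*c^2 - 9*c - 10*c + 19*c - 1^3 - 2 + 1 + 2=0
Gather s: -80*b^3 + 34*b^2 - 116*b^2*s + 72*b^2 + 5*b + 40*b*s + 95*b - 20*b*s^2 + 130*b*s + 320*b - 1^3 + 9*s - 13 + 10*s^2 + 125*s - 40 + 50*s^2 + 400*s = -80*b^3 + 106*b^2 + 420*b + s^2*(60 - 20*b) + s*(-116*b^2 + 170*b + 534) - 54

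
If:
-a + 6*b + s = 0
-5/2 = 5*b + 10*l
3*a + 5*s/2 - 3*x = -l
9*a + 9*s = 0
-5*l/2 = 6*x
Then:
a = 9/2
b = 3/2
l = -1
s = -9/2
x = 5/12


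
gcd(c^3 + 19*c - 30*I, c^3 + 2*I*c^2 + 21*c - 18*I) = c - 3*I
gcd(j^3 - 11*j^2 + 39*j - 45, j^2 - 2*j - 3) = j - 3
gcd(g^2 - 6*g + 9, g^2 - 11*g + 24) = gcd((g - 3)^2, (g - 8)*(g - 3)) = g - 3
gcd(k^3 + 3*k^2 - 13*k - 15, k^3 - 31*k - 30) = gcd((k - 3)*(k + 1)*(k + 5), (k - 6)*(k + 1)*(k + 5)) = k^2 + 6*k + 5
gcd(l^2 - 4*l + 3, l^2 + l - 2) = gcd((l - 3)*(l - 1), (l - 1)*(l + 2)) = l - 1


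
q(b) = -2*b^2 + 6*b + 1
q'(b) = 6 - 4*b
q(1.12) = 5.21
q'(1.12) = 1.52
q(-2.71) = -29.95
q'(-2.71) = 16.84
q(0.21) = 2.17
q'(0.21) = 5.16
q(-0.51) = -2.58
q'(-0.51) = 8.04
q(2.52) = 3.42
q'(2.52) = -4.08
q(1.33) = 5.44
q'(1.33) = 0.68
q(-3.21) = -38.87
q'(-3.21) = 18.84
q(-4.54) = -67.46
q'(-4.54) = 24.16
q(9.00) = -107.00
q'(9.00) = -30.00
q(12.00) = -215.00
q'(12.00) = -42.00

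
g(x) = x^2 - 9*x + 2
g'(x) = 2*x - 9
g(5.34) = -17.54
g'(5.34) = 1.68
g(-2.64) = 32.73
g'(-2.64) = -14.28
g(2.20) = -12.96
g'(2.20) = -4.60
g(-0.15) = 3.37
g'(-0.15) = -9.30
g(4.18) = -18.15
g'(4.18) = -0.64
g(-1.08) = 12.89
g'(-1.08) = -11.16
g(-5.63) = 84.37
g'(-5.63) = -20.26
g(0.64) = -3.35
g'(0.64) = -7.72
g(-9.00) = 164.00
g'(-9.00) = -27.00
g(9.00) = 2.00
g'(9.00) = 9.00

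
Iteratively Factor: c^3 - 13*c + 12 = (c + 4)*(c^2 - 4*c + 3) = (c - 3)*(c + 4)*(c - 1)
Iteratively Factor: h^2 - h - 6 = (h - 3)*(h + 2)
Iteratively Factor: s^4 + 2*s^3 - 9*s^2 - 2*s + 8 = (s + 1)*(s^3 + s^2 - 10*s + 8) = (s - 1)*(s + 1)*(s^2 + 2*s - 8) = (s - 2)*(s - 1)*(s + 1)*(s + 4)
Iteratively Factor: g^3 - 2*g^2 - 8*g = (g)*(g^2 - 2*g - 8) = g*(g + 2)*(g - 4)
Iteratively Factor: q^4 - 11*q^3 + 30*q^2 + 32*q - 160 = (q - 4)*(q^3 - 7*q^2 + 2*q + 40) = (q - 5)*(q - 4)*(q^2 - 2*q - 8) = (q - 5)*(q - 4)^2*(q + 2)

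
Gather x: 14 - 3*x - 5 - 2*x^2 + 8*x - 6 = -2*x^2 + 5*x + 3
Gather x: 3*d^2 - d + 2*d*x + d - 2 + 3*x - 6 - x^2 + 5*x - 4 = 3*d^2 - x^2 + x*(2*d + 8) - 12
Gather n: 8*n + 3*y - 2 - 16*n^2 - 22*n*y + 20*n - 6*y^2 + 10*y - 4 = -16*n^2 + n*(28 - 22*y) - 6*y^2 + 13*y - 6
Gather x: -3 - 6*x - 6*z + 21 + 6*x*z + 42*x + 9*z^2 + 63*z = x*(6*z + 36) + 9*z^2 + 57*z + 18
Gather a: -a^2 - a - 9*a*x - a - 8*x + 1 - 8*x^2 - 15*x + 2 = -a^2 + a*(-9*x - 2) - 8*x^2 - 23*x + 3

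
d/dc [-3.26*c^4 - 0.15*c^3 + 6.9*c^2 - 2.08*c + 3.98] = -13.04*c^3 - 0.45*c^2 + 13.8*c - 2.08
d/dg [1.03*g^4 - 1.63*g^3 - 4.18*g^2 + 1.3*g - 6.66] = 4.12*g^3 - 4.89*g^2 - 8.36*g + 1.3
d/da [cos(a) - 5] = -sin(a)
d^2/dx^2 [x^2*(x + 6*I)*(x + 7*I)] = 12*x^2 + 78*I*x - 84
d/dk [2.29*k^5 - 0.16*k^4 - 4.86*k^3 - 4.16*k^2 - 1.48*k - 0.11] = 11.45*k^4 - 0.64*k^3 - 14.58*k^2 - 8.32*k - 1.48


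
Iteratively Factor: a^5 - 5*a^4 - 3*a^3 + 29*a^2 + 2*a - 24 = (a - 3)*(a^4 - 2*a^3 - 9*a^2 + 2*a + 8) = (a - 3)*(a + 1)*(a^3 - 3*a^2 - 6*a + 8) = (a - 3)*(a - 1)*(a + 1)*(a^2 - 2*a - 8) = (a - 3)*(a - 1)*(a + 1)*(a + 2)*(a - 4)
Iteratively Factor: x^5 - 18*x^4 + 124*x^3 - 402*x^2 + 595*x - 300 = (x - 5)*(x^4 - 13*x^3 + 59*x^2 - 107*x + 60) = (x - 5)*(x - 4)*(x^3 - 9*x^2 + 23*x - 15) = (x - 5)*(x - 4)*(x - 1)*(x^2 - 8*x + 15) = (x - 5)*(x - 4)*(x - 3)*(x - 1)*(x - 5)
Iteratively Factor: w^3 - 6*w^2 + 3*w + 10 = (w - 5)*(w^2 - w - 2) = (w - 5)*(w + 1)*(w - 2)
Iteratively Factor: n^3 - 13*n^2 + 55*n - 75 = (n - 5)*(n^2 - 8*n + 15) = (n - 5)^2*(n - 3)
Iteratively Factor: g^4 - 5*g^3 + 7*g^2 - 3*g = (g - 1)*(g^3 - 4*g^2 + 3*g) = (g - 1)^2*(g^2 - 3*g) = (g - 3)*(g - 1)^2*(g)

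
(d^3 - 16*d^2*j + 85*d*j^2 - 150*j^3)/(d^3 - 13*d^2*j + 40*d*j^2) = (d^2 - 11*d*j + 30*j^2)/(d*(d - 8*j))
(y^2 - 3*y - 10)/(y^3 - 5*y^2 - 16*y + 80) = (y + 2)/(y^2 - 16)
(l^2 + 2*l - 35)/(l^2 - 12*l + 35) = (l + 7)/(l - 7)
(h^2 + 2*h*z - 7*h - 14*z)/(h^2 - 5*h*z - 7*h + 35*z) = (-h - 2*z)/(-h + 5*z)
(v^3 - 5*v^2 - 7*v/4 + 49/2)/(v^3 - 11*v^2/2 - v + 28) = (v - 7/2)/(v - 4)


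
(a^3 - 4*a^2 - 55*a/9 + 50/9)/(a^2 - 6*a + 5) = (a^2 + a - 10/9)/(a - 1)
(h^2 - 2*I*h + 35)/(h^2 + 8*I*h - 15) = (h - 7*I)/(h + 3*I)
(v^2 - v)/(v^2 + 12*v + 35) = v*(v - 1)/(v^2 + 12*v + 35)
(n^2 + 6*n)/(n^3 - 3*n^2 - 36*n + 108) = n/(n^2 - 9*n + 18)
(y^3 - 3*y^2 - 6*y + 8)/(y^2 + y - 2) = y - 4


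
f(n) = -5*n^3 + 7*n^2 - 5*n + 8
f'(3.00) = -98.00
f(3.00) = -79.00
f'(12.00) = -1997.00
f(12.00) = -7684.00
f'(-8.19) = -1125.80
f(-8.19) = 3265.25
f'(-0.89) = -29.34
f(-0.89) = 21.52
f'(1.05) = -6.84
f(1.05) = 4.68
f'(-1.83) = -80.85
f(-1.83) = 71.23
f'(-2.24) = -111.62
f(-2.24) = 110.52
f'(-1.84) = -81.54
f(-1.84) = 72.05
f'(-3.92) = -290.38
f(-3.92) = 436.35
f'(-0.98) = -33.13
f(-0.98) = 24.33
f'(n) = -15*n^2 + 14*n - 5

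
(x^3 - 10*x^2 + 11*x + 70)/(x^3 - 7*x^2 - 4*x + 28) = (x - 5)/(x - 2)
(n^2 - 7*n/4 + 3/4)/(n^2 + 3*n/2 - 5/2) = (4*n - 3)/(2*(2*n + 5))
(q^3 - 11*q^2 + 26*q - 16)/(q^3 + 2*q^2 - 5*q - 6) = (q^2 - 9*q + 8)/(q^2 + 4*q + 3)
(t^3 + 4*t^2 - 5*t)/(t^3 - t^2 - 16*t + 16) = t*(t + 5)/(t^2 - 16)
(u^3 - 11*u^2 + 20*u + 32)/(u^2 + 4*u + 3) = (u^2 - 12*u + 32)/(u + 3)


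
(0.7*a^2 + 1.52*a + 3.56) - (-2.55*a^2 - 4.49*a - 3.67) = 3.25*a^2 + 6.01*a + 7.23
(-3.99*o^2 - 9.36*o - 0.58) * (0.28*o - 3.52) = -1.1172*o^3 + 11.424*o^2 + 32.7848*o + 2.0416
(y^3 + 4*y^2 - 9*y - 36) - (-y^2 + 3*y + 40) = y^3 + 5*y^2 - 12*y - 76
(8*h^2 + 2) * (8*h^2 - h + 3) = 64*h^4 - 8*h^3 + 40*h^2 - 2*h + 6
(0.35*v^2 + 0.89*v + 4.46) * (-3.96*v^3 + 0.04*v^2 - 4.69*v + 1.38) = -1.386*v^5 - 3.5104*v^4 - 19.2675*v^3 - 3.5127*v^2 - 19.6892*v + 6.1548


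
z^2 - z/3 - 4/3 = (z - 4/3)*(z + 1)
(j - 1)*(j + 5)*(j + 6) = j^3 + 10*j^2 + 19*j - 30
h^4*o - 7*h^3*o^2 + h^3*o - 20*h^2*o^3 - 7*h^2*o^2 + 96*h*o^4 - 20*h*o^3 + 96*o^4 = (h - 8*o)*(h - 3*o)*(h + 4*o)*(h*o + o)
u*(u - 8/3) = u^2 - 8*u/3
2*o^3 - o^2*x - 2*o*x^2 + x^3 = (-2*o + x)*(-o + x)*(o + x)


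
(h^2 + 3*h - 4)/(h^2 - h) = (h + 4)/h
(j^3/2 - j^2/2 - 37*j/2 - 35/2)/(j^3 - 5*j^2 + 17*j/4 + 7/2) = 2*(j^3 - j^2 - 37*j - 35)/(4*j^3 - 20*j^2 + 17*j + 14)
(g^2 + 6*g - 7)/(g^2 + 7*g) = (g - 1)/g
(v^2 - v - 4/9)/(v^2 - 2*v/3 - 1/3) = (v - 4/3)/(v - 1)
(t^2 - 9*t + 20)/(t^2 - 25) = (t - 4)/(t + 5)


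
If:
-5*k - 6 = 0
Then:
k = -6/5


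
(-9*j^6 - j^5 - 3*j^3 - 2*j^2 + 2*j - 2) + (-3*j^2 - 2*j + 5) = -9*j^6 - j^5 - 3*j^3 - 5*j^2 + 3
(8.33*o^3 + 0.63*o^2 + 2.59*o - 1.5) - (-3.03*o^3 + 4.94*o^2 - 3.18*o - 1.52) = 11.36*o^3 - 4.31*o^2 + 5.77*o + 0.02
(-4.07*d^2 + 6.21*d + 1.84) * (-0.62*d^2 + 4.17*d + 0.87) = 2.5234*d^4 - 20.8221*d^3 + 21.214*d^2 + 13.0755*d + 1.6008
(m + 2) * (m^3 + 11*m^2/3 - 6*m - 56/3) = m^4 + 17*m^3/3 + 4*m^2/3 - 92*m/3 - 112/3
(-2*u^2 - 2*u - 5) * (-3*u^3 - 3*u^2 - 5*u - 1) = 6*u^5 + 12*u^4 + 31*u^3 + 27*u^2 + 27*u + 5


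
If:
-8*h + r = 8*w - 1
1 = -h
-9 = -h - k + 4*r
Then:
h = -1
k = 32*w - 26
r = 8*w - 9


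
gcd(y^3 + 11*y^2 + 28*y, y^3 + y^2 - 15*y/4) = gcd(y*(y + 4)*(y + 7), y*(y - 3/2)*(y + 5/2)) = y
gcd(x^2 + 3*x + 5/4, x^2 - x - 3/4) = x + 1/2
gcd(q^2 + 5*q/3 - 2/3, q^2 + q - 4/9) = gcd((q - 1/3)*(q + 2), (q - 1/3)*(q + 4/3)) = q - 1/3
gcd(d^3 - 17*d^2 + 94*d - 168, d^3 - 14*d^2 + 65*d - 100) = d - 4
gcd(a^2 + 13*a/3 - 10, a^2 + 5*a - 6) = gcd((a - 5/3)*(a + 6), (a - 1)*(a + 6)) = a + 6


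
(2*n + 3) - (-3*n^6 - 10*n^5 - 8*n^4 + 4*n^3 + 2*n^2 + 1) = 3*n^6 + 10*n^5 + 8*n^4 - 4*n^3 - 2*n^2 + 2*n + 2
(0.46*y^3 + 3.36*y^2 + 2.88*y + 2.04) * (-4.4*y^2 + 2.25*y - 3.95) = -2.024*y^5 - 13.749*y^4 - 6.929*y^3 - 15.768*y^2 - 6.786*y - 8.058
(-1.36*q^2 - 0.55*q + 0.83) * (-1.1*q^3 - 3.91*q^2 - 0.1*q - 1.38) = 1.496*q^5 + 5.9226*q^4 + 1.3735*q^3 - 1.3135*q^2 + 0.676*q - 1.1454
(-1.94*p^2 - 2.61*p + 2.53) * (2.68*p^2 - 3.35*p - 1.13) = -5.1992*p^4 - 0.4958*p^3 + 17.7161*p^2 - 5.5262*p - 2.8589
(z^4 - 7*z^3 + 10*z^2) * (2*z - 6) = 2*z^5 - 20*z^4 + 62*z^3 - 60*z^2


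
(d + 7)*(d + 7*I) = d^2 + 7*d + 7*I*d + 49*I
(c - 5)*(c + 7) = c^2 + 2*c - 35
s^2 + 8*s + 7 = (s + 1)*(s + 7)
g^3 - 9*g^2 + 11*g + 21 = (g - 7)*(g - 3)*(g + 1)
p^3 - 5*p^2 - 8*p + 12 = (p - 6)*(p - 1)*(p + 2)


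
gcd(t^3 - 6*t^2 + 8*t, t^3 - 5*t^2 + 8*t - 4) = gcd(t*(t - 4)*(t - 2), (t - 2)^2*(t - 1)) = t - 2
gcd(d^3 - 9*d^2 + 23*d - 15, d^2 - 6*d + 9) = d - 3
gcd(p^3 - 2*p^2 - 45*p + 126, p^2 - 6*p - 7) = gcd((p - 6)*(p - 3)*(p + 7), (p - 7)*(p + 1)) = 1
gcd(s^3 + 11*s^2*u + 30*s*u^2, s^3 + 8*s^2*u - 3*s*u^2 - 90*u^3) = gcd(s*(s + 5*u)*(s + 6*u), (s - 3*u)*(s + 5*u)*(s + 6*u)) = s^2 + 11*s*u + 30*u^2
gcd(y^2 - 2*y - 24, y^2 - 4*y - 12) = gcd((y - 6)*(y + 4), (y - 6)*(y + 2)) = y - 6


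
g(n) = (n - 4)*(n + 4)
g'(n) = 2*n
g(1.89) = -12.43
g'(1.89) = 3.78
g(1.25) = -14.44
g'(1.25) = 2.50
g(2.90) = -7.59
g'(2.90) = 5.80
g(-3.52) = -3.61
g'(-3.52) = -7.04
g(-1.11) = -14.77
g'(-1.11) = -2.22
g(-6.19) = 22.32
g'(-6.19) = -12.38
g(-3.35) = -4.78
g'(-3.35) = -6.70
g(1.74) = -12.97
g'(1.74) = 3.48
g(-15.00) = 209.00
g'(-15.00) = -30.00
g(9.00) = 65.00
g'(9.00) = 18.00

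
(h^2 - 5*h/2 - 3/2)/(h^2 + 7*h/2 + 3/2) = (h - 3)/(h + 3)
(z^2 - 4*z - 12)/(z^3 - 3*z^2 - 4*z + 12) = (z - 6)/(z^2 - 5*z + 6)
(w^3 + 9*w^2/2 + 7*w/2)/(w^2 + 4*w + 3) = w*(2*w + 7)/(2*(w + 3))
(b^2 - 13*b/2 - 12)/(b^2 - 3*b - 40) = (b + 3/2)/(b + 5)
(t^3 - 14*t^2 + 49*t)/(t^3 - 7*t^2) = (t - 7)/t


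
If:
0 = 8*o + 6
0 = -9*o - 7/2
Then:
No Solution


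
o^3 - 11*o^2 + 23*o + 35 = (o - 7)*(o - 5)*(o + 1)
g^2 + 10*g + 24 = (g + 4)*(g + 6)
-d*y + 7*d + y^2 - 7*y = (-d + y)*(y - 7)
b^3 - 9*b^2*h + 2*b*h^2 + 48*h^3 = (b - 8*h)*(b - 3*h)*(b + 2*h)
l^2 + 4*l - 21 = (l - 3)*(l + 7)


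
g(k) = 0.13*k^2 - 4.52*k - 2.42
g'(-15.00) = -8.42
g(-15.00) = 94.63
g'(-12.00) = -7.64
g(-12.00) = 70.54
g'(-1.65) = -4.95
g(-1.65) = 5.39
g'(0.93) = -4.28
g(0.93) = -6.51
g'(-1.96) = -5.03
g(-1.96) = 6.94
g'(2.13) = -3.97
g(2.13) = -11.46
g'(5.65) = -3.05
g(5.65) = -23.81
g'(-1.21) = -4.83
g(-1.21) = 3.24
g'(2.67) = -3.83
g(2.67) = -13.56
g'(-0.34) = -4.61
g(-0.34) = -0.87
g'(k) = 0.26*k - 4.52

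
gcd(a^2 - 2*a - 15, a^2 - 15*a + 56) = 1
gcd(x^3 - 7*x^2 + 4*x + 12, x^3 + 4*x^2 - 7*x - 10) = x^2 - x - 2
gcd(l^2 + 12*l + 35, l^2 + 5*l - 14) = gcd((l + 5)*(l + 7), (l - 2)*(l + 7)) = l + 7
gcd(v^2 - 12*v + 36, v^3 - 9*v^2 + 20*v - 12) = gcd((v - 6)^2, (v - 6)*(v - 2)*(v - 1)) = v - 6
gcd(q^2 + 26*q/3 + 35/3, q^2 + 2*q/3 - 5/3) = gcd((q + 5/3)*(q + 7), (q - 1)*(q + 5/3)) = q + 5/3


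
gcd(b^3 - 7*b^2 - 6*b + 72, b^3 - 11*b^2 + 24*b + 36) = b - 6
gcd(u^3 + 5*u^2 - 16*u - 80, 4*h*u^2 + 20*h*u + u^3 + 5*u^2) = u + 5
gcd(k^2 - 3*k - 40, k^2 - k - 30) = k + 5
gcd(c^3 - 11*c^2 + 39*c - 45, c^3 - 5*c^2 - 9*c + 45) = c^2 - 8*c + 15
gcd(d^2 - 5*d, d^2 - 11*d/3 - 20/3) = d - 5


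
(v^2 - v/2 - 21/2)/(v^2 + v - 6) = (v - 7/2)/(v - 2)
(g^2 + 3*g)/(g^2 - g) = (g + 3)/(g - 1)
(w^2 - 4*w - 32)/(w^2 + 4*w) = (w - 8)/w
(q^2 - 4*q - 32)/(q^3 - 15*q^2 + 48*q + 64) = (q + 4)/(q^2 - 7*q - 8)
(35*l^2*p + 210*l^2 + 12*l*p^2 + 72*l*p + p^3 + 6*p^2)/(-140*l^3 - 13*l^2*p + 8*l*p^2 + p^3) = (p + 6)/(-4*l + p)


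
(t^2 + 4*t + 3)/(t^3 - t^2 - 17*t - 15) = 1/(t - 5)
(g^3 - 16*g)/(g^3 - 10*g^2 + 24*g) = (g + 4)/(g - 6)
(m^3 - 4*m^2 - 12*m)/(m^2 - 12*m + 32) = m*(m^2 - 4*m - 12)/(m^2 - 12*m + 32)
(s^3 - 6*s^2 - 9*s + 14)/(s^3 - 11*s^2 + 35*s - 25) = (s^2 - 5*s - 14)/(s^2 - 10*s + 25)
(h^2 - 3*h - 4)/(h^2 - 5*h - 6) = (h - 4)/(h - 6)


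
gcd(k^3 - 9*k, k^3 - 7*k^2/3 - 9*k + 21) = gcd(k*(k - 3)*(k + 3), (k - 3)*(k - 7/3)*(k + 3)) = k^2 - 9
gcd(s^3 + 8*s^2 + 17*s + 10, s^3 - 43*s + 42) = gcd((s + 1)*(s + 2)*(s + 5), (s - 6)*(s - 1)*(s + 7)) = 1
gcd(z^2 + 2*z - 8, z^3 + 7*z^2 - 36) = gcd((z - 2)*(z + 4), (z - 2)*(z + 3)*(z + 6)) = z - 2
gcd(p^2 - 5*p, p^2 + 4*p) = p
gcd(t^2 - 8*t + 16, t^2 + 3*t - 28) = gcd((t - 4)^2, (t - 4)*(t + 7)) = t - 4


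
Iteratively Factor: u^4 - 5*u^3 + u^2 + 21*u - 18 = (u - 3)*(u^3 - 2*u^2 - 5*u + 6) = (u - 3)^2*(u^2 + u - 2) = (u - 3)^2*(u + 2)*(u - 1)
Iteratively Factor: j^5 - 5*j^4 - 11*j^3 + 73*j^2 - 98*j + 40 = (j - 1)*(j^4 - 4*j^3 - 15*j^2 + 58*j - 40) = (j - 5)*(j - 1)*(j^3 + j^2 - 10*j + 8) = (j - 5)*(j - 1)^2*(j^2 + 2*j - 8) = (j - 5)*(j - 1)^2*(j + 4)*(j - 2)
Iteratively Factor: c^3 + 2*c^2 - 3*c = (c - 1)*(c^2 + 3*c) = c*(c - 1)*(c + 3)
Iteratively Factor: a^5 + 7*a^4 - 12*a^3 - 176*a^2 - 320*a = (a + 4)*(a^4 + 3*a^3 - 24*a^2 - 80*a) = (a + 4)^2*(a^3 - a^2 - 20*a) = a*(a + 4)^2*(a^2 - a - 20) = a*(a + 4)^3*(a - 5)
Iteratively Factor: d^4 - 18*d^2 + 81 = (d + 3)*(d^3 - 3*d^2 - 9*d + 27) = (d - 3)*(d + 3)*(d^2 - 9) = (d - 3)^2*(d + 3)*(d + 3)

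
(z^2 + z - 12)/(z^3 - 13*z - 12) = (-z^2 - z + 12)/(-z^3 + 13*z + 12)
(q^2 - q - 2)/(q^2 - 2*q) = (q + 1)/q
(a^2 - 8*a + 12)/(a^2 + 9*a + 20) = (a^2 - 8*a + 12)/(a^2 + 9*a + 20)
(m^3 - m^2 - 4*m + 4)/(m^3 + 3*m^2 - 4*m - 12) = (m - 1)/(m + 3)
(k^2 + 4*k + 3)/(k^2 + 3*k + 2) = (k + 3)/(k + 2)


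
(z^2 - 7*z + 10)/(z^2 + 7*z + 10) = (z^2 - 7*z + 10)/(z^2 + 7*z + 10)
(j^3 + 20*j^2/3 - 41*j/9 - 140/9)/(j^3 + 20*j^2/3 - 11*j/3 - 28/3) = (3*j^2 - j - 20/3)/(3*j^2 - j - 4)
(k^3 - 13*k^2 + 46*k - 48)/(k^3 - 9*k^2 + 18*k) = (k^2 - 10*k + 16)/(k*(k - 6))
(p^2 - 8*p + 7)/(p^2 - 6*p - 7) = (p - 1)/(p + 1)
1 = 1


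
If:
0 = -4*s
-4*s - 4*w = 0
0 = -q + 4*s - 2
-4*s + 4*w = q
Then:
No Solution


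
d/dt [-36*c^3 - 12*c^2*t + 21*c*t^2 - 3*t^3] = -12*c^2 + 42*c*t - 9*t^2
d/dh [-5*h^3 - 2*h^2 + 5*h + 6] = -15*h^2 - 4*h + 5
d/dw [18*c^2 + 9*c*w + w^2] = 9*c + 2*w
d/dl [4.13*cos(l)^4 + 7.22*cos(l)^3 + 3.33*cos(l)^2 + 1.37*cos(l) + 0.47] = -(16.52*cos(l)^3 + 21.66*cos(l)^2 + 6.66*cos(l) + 1.37)*sin(l)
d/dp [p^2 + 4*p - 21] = 2*p + 4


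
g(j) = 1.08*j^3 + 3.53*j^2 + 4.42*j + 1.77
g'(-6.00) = 78.70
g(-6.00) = -130.95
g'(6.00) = 163.42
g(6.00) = 388.65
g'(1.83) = 28.19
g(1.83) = 28.30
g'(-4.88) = 47.13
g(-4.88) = -61.25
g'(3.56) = 70.62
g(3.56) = 110.97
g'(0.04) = 4.71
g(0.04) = 1.95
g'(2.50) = 42.32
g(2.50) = 51.76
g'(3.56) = 70.62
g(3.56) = 110.97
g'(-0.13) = 3.56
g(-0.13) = 1.25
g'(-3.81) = 24.55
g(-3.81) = -23.56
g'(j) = 3.24*j^2 + 7.06*j + 4.42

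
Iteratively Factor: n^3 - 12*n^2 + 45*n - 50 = (n - 2)*(n^2 - 10*n + 25) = (n - 5)*(n - 2)*(n - 5)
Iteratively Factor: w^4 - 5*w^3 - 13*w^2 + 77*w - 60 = (w - 1)*(w^3 - 4*w^2 - 17*w + 60) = (w - 5)*(w - 1)*(w^2 + w - 12) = (w - 5)*(w - 3)*(w - 1)*(w + 4)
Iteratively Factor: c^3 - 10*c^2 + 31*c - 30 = (c - 5)*(c^2 - 5*c + 6) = (c - 5)*(c - 2)*(c - 3)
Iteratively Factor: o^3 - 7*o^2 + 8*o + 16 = (o + 1)*(o^2 - 8*o + 16) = (o - 4)*(o + 1)*(o - 4)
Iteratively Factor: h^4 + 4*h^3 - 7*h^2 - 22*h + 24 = (h - 2)*(h^3 + 6*h^2 + 5*h - 12) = (h - 2)*(h - 1)*(h^2 + 7*h + 12) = (h - 2)*(h - 1)*(h + 3)*(h + 4)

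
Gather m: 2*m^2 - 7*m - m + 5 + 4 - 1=2*m^2 - 8*m + 8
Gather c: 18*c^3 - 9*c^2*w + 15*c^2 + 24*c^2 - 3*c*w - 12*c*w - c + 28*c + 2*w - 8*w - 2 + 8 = 18*c^3 + c^2*(39 - 9*w) + c*(27 - 15*w) - 6*w + 6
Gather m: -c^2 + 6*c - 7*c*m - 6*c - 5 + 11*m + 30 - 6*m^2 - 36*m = -c^2 - 6*m^2 + m*(-7*c - 25) + 25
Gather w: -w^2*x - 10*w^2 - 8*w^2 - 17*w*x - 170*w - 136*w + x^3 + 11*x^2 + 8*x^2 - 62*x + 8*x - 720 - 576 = w^2*(-x - 18) + w*(-17*x - 306) + x^3 + 19*x^2 - 54*x - 1296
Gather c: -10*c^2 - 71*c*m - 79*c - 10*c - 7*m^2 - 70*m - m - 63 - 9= -10*c^2 + c*(-71*m - 89) - 7*m^2 - 71*m - 72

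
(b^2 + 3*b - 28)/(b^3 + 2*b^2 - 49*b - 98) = (b - 4)/(b^2 - 5*b - 14)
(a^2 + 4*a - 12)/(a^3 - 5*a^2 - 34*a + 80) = (a + 6)/(a^2 - 3*a - 40)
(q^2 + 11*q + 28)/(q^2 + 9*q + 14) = (q + 4)/(q + 2)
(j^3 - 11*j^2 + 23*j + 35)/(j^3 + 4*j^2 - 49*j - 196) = (j^2 - 4*j - 5)/(j^2 + 11*j + 28)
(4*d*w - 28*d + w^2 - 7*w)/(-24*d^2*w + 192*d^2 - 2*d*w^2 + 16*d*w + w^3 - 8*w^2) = (w - 7)/(-6*d*w + 48*d + w^2 - 8*w)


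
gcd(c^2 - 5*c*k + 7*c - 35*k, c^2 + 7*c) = c + 7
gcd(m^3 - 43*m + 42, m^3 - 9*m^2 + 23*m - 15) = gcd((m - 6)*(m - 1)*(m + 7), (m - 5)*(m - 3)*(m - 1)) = m - 1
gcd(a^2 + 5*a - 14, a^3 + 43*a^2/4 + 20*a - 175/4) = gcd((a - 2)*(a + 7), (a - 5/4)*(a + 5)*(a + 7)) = a + 7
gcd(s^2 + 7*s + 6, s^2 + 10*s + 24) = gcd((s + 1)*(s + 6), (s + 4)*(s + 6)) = s + 6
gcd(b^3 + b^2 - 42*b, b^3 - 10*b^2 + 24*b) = b^2 - 6*b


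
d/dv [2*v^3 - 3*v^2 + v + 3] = 6*v^2 - 6*v + 1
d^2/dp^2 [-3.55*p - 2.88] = 0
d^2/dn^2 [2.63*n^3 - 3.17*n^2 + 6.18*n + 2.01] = 15.78*n - 6.34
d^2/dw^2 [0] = 0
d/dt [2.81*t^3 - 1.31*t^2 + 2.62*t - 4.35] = 8.43*t^2 - 2.62*t + 2.62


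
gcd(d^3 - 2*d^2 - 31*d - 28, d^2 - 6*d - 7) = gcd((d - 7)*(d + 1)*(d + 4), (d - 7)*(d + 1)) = d^2 - 6*d - 7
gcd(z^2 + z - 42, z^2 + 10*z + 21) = z + 7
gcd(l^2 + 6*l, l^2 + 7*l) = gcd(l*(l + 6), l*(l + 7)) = l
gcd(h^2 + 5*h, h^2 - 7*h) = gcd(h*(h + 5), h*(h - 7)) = h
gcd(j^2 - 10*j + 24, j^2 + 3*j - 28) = j - 4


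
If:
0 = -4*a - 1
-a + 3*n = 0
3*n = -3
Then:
No Solution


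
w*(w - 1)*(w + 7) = w^3 + 6*w^2 - 7*w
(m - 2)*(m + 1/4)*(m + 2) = m^3 + m^2/4 - 4*m - 1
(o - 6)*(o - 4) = o^2 - 10*o + 24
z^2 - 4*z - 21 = (z - 7)*(z + 3)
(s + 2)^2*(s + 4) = s^3 + 8*s^2 + 20*s + 16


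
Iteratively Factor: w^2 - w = (w)*(w - 1)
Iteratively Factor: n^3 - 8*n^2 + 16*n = (n - 4)*(n^2 - 4*n) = n*(n - 4)*(n - 4)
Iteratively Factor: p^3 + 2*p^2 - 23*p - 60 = (p + 3)*(p^2 - p - 20) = (p + 3)*(p + 4)*(p - 5)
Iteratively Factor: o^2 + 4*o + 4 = (o + 2)*(o + 2)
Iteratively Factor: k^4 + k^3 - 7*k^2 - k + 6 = (k + 3)*(k^3 - 2*k^2 - k + 2) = (k - 2)*(k + 3)*(k^2 - 1) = (k - 2)*(k + 1)*(k + 3)*(k - 1)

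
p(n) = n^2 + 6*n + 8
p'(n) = 2*n + 6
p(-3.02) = -1.00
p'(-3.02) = -0.04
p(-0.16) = 7.07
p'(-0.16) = 5.68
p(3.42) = 40.22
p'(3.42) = 12.84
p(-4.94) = 2.76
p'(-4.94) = -3.88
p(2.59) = 30.25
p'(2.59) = 11.18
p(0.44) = 10.83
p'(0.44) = 6.88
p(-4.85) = 2.42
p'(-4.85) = -3.70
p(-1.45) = 1.40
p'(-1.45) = 3.10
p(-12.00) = 80.00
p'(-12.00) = -18.00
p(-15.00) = 143.00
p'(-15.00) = -24.00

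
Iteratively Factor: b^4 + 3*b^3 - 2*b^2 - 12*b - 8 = (b + 1)*(b^3 + 2*b^2 - 4*b - 8) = (b - 2)*(b + 1)*(b^2 + 4*b + 4) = (b - 2)*(b + 1)*(b + 2)*(b + 2)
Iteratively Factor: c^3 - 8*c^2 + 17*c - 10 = (c - 2)*(c^2 - 6*c + 5) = (c - 5)*(c - 2)*(c - 1)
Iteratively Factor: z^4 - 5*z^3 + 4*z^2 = (z - 1)*(z^3 - 4*z^2) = (z - 4)*(z - 1)*(z^2) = z*(z - 4)*(z - 1)*(z)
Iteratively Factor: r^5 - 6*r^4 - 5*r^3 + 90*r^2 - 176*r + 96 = (r - 1)*(r^4 - 5*r^3 - 10*r^2 + 80*r - 96) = (r - 3)*(r - 1)*(r^3 - 2*r^2 - 16*r + 32) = (r - 3)*(r - 2)*(r - 1)*(r^2 - 16) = (r - 4)*(r - 3)*(r - 2)*(r - 1)*(r + 4)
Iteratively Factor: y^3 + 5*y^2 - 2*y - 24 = (y + 4)*(y^2 + y - 6) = (y - 2)*(y + 4)*(y + 3)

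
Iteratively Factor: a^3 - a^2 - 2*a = (a - 2)*(a^2 + a) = a*(a - 2)*(a + 1)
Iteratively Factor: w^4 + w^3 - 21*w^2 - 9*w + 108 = (w + 4)*(w^3 - 3*w^2 - 9*w + 27) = (w + 3)*(w + 4)*(w^2 - 6*w + 9) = (w - 3)*(w + 3)*(w + 4)*(w - 3)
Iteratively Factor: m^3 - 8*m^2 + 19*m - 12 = (m - 1)*(m^2 - 7*m + 12) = (m - 3)*(m - 1)*(m - 4)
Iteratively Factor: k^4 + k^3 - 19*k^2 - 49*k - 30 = (k + 1)*(k^3 - 19*k - 30) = (k - 5)*(k + 1)*(k^2 + 5*k + 6) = (k - 5)*(k + 1)*(k + 3)*(k + 2)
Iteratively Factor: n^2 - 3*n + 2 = (n - 2)*(n - 1)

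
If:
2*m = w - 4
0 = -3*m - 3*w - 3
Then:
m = -5/3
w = 2/3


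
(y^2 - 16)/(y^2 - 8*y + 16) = (y + 4)/(y - 4)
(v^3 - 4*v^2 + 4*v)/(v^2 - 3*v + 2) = v*(v - 2)/(v - 1)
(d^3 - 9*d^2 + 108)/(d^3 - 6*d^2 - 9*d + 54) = (d - 6)/(d - 3)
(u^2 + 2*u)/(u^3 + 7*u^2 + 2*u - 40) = u*(u + 2)/(u^3 + 7*u^2 + 2*u - 40)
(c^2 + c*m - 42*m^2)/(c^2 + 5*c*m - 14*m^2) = (c - 6*m)/(c - 2*m)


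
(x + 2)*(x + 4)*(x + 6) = x^3 + 12*x^2 + 44*x + 48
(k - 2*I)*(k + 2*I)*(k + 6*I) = k^3 + 6*I*k^2 + 4*k + 24*I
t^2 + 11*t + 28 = (t + 4)*(t + 7)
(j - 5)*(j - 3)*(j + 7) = j^3 - j^2 - 41*j + 105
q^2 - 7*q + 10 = (q - 5)*(q - 2)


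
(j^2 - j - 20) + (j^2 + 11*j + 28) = 2*j^2 + 10*j + 8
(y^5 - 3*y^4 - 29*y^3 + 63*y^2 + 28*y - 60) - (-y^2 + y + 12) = y^5 - 3*y^4 - 29*y^3 + 64*y^2 + 27*y - 72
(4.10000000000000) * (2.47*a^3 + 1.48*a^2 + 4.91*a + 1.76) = 10.127*a^3 + 6.068*a^2 + 20.131*a + 7.216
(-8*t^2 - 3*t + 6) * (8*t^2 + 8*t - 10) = -64*t^4 - 88*t^3 + 104*t^2 + 78*t - 60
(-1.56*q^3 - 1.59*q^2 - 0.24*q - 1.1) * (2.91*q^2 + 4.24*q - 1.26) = -4.5396*q^5 - 11.2413*q^4 - 5.4744*q^3 - 2.2152*q^2 - 4.3616*q + 1.386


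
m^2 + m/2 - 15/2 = (m - 5/2)*(m + 3)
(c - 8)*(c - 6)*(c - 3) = c^3 - 17*c^2 + 90*c - 144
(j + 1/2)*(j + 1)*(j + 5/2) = j^3 + 4*j^2 + 17*j/4 + 5/4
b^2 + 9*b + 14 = (b + 2)*(b + 7)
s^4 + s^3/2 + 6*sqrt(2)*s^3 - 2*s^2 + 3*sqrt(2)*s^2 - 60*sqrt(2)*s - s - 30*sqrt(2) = (s + 1/2)*(s - 2*sqrt(2))*(s + 3*sqrt(2))*(s + 5*sqrt(2))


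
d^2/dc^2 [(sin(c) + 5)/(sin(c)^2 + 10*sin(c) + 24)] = (-sin(c)^5 - 10*sin(c)^4 - 4*sin(c)^3 + 250*sin(c)^2 + 780*sin(c) + 280)/(sin(c)^2 + 10*sin(c) + 24)^3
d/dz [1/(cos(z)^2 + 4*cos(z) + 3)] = 2*(cos(z) + 2)*sin(z)/(cos(z)^2 + 4*cos(z) + 3)^2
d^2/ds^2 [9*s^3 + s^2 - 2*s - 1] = 54*s + 2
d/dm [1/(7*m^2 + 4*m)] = 2*(-7*m - 2)/(m^2*(7*m + 4)^2)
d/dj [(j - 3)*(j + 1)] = 2*j - 2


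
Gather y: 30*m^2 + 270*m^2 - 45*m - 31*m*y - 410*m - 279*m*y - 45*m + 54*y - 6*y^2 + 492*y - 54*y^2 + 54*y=300*m^2 - 500*m - 60*y^2 + y*(600 - 310*m)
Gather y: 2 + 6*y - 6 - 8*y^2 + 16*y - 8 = -8*y^2 + 22*y - 12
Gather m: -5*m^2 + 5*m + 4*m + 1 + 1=-5*m^2 + 9*m + 2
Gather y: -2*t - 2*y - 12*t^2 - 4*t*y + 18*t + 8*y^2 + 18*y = -12*t^2 + 16*t + 8*y^2 + y*(16 - 4*t)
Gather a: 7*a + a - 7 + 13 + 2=8*a + 8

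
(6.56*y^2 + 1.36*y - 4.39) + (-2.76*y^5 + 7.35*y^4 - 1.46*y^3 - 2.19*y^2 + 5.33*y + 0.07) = -2.76*y^5 + 7.35*y^4 - 1.46*y^3 + 4.37*y^2 + 6.69*y - 4.32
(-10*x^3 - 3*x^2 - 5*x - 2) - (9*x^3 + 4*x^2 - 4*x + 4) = -19*x^3 - 7*x^2 - x - 6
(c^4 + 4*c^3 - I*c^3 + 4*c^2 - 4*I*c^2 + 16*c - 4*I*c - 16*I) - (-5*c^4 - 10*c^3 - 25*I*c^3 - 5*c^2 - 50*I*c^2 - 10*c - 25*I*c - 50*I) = 6*c^4 + 14*c^3 + 24*I*c^3 + 9*c^2 + 46*I*c^2 + 26*c + 21*I*c + 34*I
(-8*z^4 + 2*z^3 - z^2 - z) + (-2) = -8*z^4 + 2*z^3 - z^2 - z - 2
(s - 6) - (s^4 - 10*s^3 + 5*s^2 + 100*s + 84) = -s^4 + 10*s^3 - 5*s^2 - 99*s - 90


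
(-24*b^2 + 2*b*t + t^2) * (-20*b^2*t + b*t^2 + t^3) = 480*b^4*t - 64*b^3*t^2 - 42*b^2*t^3 + 3*b*t^4 + t^5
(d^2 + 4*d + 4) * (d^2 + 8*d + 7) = d^4 + 12*d^3 + 43*d^2 + 60*d + 28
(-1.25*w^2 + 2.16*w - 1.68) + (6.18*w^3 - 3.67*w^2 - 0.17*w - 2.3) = 6.18*w^3 - 4.92*w^2 + 1.99*w - 3.98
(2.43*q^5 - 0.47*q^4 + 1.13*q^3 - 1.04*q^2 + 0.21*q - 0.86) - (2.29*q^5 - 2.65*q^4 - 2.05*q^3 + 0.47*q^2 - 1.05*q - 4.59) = 0.14*q^5 + 2.18*q^4 + 3.18*q^3 - 1.51*q^2 + 1.26*q + 3.73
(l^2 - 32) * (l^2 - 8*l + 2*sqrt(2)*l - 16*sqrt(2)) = l^4 - 8*l^3 + 2*sqrt(2)*l^3 - 32*l^2 - 16*sqrt(2)*l^2 - 64*sqrt(2)*l + 256*l + 512*sqrt(2)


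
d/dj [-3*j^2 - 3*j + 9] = -6*j - 3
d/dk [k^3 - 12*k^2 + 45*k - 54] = 3*k^2 - 24*k + 45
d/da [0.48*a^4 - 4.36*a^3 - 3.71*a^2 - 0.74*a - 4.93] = 1.92*a^3 - 13.08*a^2 - 7.42*a - 0.74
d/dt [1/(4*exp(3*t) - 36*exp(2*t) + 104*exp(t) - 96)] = (-3*exp(2*t) + 18*exp(t) - 26)*exp(t)/(4*(exp(3*t) - 9*exp(2*t) + 26*exp(t) - 24)^2)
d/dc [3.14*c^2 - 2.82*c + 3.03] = 6.28*c - 2.82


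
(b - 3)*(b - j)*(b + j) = b^3 - 3*b^2 - b*j^2 + 3*j^2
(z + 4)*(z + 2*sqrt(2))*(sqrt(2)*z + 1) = sqrt(2)*z^3 + 5*z^2 + 4*sqrt(2)*z^2 + 2*sqrt(2)*z + 20*z + 8*sqrt(2)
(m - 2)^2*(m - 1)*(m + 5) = m^4 - 17*m^2 + 36*m - 20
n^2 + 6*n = n*(n + 6)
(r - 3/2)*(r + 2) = r^2 + r/2 - 3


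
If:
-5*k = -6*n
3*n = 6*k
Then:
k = 0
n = 0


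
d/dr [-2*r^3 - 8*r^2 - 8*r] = -6*r^2 - 16*r - 8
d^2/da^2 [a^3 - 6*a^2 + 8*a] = 6*a - 12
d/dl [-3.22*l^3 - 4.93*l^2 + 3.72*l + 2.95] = -9.66*l^2 - 9.86*l + 3.72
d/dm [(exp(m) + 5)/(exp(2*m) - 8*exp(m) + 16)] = (-exp(m) - 14)*exp(m)/(exp(3*m) - 12*exp(2*m) + 48*exp(m) - 64)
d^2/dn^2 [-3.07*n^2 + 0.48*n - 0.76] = -6.14000000000000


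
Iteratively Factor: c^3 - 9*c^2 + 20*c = (c - 4)*(c^2 - 5*c) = (c - 5)*(c - 4)*(c)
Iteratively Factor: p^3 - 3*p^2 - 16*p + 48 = (p - 4)*(p^2 + p - 12) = (p - 4)*(p + 4)*(p - 3)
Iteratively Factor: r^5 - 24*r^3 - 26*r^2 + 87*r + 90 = (r + 1)*(r^4 - r^3 - 23*r^2 - 3*r + 90) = (r - 5)*(r + 1)*(r^3 + 4*r^2 - 3*r - 18) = (r - 5)*(r + 1)*(r + 3)*(r^2 + r - 6) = (r - 5)*(r + 1)*(r + 3)^2*(r - 2)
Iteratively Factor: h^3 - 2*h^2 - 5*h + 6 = (h - 1)*(h^2 - h - 6) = (h - 1)*(h + 2)*(h - 3)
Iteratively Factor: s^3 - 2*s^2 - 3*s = (s + 1)*(s^2 - 3*s) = s*(s + 1)*(s - 3)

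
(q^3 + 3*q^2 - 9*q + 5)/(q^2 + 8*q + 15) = (q^2 - 2*q + 1)/(q + 3)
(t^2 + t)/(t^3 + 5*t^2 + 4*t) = 1/(t + 4)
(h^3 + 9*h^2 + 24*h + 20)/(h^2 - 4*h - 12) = (h^2 + 7*h + 10)/(h - 6)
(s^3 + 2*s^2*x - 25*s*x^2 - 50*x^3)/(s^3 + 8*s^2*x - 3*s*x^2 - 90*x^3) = (-s^2 + 3*s*x + 10*x^2)/(-s^2 - 3*s*x + 18*x^2)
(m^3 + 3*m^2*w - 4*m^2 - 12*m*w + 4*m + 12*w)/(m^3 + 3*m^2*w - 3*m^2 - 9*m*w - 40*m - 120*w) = (m^2 - 4*m + 4)/(m^2 - 3*m - 40)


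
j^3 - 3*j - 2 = (j - 2)*(j + 1)^2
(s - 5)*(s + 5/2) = s^2 - 5*s/2 - 25/2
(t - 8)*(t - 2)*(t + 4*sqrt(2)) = t^3 - 10*t^2 + 4*sqrt(2)*t^2 - 40*sqrt(2)*t + 16*t + 64*sqrt(2)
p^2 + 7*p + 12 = (p + 3)*(p + 4)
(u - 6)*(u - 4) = u^2 - 10*u + 24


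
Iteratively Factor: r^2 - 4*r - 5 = (r + 1)*(r - 5)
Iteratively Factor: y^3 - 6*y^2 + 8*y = (y)*(y^2 - 6*y + 8) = y*(y - 4)*(y - 2)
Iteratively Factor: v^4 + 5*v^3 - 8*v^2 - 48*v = (v + 4)*(v^3 + v^2 - 12*v) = v*(v + 4)*(v^2 + v - 12) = v*(v - 3)*(v + 4)*(v + 4)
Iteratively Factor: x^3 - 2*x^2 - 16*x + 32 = (x - 2)*(x^2 - 16) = (x - 2)*(x + 4)*(x - 4)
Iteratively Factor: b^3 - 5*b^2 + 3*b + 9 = (b - 3)*(b^2 - 2*b - 3) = (b - 3)^2*(b + 1)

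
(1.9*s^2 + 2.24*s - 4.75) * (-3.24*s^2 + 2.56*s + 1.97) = -6.156*s^4 - 2.3936*s^3 + 24.8674*s^2 - 7.7472*s - 9.3575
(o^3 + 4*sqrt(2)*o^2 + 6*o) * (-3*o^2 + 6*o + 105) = -3*o^5 - 12*sqrt(2)*o^4 + 6*o^4 + 24*sqrt(2)*o^3 + 87*o^3 + 36*o^2 + 420*sqrt(2)*o^2 + 630*o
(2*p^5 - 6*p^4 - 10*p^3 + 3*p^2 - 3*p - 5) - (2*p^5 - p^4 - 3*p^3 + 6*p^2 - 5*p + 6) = -5*p^4 - 7*p^3 - 3*p^2 + 2*p - 11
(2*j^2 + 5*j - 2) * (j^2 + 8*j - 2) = 2*j^4 + 21*j^3 + 34*j^2 - 26*j + 4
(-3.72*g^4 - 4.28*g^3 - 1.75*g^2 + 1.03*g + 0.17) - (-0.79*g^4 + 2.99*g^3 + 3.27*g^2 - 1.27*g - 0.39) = -2.93*g^4 - 7.27*g^3 - 5.02*g^2 + 2.3*g + 0.56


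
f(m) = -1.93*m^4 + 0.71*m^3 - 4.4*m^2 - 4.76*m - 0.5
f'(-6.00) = 1792.24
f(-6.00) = -2784.98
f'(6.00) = -1648.40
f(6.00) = -2535.38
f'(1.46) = -37.09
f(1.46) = -23.39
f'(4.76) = -830.99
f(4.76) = -1037.08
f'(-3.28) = 319.44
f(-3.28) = -280.66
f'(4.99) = -954.86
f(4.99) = -1242.22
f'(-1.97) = 79.86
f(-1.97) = -42.70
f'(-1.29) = 26.71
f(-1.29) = -8.55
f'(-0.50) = 1.14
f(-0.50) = 0.57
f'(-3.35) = 338.86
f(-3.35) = -303.70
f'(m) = -7.72*m^3 + 2.13*m^2 - 8.8*m - 4.76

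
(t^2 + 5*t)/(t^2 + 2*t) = (t + 5)/(t + 2)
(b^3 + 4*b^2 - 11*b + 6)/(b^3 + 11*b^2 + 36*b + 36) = (b^2 - 2*b + 1)/(b^2 + 5*b + 6)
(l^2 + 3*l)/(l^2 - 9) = l/(l - 3)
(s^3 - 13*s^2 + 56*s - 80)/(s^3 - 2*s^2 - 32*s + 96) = (s - 5)/(s + 6)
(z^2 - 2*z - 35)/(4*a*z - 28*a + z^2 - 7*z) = (z + 5)/(4*a + z)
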